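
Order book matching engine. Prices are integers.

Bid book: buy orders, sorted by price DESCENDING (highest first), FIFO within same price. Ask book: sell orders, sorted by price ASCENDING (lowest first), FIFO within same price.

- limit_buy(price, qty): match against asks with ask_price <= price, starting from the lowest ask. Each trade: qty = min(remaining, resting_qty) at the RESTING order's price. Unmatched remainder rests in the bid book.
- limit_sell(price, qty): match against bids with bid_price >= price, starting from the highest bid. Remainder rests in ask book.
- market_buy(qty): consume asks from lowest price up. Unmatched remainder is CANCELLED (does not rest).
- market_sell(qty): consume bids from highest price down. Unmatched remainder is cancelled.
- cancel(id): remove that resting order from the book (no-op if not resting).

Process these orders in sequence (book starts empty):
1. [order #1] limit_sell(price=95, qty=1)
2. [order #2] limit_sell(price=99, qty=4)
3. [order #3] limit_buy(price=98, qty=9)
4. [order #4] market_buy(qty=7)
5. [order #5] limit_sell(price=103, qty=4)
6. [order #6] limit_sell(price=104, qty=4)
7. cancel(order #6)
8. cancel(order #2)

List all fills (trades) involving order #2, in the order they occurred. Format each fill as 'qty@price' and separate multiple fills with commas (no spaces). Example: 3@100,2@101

After op 1 [order #1] limit_sell(price=95, qty=1): fills=none; bids=[-] asks=[#1:1@95]
After op 2 [order #2] limit_sell(price=99, qty=4): fills=none; bids=[-] asks=[#1:1@95 #2:4@99]
After op 3 [order #3] limit_buy(price=98, qty=9): fills=#3x#1:1@95; bids=[#3:8@98] asks=[#2:4@99]
After op 4 [order #4] market_buy(qty=7): fills=#4x#2:4@99; bids=[#3:8@98] asks=[-]
After op 5 [order #5] limit_sell(price=103, qty=4): fills=none; bids=[#3:8@98] asks=[#5:4@103]
After op 6 [order #6] limit_sell(price=104, qty=4): fills=none; bids=[#3:8@98] asks=[#5:4@103 #6:4@104]
After op 7 cancel(order #6): fills=none; bids=[#3:8@98] asks=[#5:4@103]
After op 8 cancel(order #2): fills=none; bids=[#3:8@98] asks=[#5:4@103]

Answer: 4@99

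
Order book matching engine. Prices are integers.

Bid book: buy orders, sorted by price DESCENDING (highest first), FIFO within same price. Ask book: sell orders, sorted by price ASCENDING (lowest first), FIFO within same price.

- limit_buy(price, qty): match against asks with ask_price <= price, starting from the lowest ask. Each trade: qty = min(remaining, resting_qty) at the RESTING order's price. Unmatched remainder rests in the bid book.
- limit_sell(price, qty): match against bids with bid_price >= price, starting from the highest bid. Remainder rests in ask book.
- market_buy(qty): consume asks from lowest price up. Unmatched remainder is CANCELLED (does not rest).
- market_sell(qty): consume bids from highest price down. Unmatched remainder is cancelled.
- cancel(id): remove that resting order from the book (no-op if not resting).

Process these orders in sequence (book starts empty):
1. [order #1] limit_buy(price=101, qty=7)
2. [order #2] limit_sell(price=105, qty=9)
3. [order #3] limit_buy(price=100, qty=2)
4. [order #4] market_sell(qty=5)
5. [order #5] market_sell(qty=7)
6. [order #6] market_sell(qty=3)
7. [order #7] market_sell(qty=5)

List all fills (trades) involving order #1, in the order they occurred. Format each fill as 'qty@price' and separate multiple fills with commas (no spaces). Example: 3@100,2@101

After op 1 [order #1] limit_buy(price=101, qty=7): fills=none; bids=[#1:7@101] asks=[-]
After op 2 [order #2] limit_sell(price=105, qty=9): fills=none; bids=[#1:7@101] asks=[#2:9@105]
After op 3 [order #3] limit_buy(price=100, qty=2): fills=none; bids=[#1:7@101 #3:2@100] asks=[#2:9@105]
After op 4 [order #4] market_sell(qty=5): fills=#1x#4:5@101; bids=[#1:2@101 #3:2@100] asks=[#2:9@105]
After op 5 [order #5] market_sell(qty=7): fills=#1x#5:2@101 #3x#5:2@100; bids=[-] asks=[#2:9@105]
After op 6 [order #6] market_sell(qty=3): fills=none; bids=[-] asks=[#2:9@105]
After op 7 [order #7] market_sell(qty=5): fills=none; bids=[-] asks=[#2:9@105]

Answer: 5@101,2@101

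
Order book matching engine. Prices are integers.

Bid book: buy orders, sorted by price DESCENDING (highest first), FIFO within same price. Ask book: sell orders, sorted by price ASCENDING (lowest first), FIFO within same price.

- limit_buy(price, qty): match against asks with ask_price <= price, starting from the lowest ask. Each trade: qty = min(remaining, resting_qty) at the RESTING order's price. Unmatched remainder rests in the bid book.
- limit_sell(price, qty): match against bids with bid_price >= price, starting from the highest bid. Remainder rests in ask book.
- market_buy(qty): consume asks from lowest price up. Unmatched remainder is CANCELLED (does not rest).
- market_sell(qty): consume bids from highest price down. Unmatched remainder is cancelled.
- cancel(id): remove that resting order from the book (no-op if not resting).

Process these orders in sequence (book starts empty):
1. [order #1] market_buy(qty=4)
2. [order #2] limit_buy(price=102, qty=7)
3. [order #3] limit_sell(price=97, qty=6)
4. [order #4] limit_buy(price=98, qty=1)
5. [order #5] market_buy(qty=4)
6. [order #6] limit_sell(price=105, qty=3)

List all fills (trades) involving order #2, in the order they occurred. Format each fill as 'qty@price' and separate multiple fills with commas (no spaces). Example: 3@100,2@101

Answer: 6@102

Derivation:
After op 1 [order #1] market_buy(qty=4): fills=none; bids=[-] asks=[-]
After op 2 [order #2] limit_buy(price=102, qty=7): fills=none; bids=[#2:7@102] asks=[-]
After op 3 [order #3] limit_sell(price=97, qty=6): fills=#2x#3:6@102; bids=[#2:1@102] asks=[-]
After op 4 [order #4] limit_buy(price=98, qty=1): fills=none; bids=[#2:1@102 #4:1@98] asks=[-]
After op 5 [order #5] market_buy(qty=4): fills=none; bids=[#2:1@102 #4:1@98] asks=[-]
After op 6 [order #6] limit_sell(price=105, qty=3): fills=none; bids=[#2:1@102 #4:1@98] asks=[#6:3@105]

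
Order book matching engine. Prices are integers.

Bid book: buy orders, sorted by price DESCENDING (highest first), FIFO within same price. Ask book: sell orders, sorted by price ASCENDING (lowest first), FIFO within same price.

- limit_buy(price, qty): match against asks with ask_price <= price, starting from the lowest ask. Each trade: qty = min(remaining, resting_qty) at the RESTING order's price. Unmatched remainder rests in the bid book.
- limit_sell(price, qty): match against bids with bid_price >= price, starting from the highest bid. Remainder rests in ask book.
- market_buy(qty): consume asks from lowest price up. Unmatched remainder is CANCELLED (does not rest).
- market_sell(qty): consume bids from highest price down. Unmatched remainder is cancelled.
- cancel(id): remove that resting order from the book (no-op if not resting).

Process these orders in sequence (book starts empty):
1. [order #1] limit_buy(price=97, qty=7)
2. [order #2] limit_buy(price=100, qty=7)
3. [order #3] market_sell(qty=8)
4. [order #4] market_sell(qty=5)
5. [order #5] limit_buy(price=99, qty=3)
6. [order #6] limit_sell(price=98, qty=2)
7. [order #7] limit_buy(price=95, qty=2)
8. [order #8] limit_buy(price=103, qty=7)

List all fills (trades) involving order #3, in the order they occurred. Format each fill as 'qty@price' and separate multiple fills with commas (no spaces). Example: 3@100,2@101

Answer: 7@100,1@97

Derivation:
After op 1 [order #1] limit_buy(price=97, qty=7): fills=none; bids=[#1:7@97] asks=[-]
After op 2 [order #2] limit_buy(price=100, qty=7): fills=none; bids=[#2:7@100 #1:7@97] asks=[-]
After op 3 [order #3] market_sell(qty=8): fills=#2x#3:7@100 #1x#3:1@97; bids=[#1:6@97] asks=[-]
After op 4 [order #4] market_sell(qty=5): fills=#1x#4:5@97; bids=[#1:1@97] asks=[-]
After op 5 [order #5] limit_buy(price=99, qty=3): fills=none; bids=[#5:3@99 #1:1@97] asks=[-]
After op 6 [order #6] limit_sell(price=98, qty=2): fills=#5x#6:2@99; bids=[#5:1@99 #1:1@97] asks=[-]
After op 7 [order #7] limit_buy(price=95, qty=2): fills=none; bids=[#5:1@99 #1:1@97 #7:2@95] asks=[-]
After op 8 [order #8] limit_buy(price=103, qty=7): fills=none; bids=[#8:7@103 #5:1@99 #1:1@97 #7:2@95] asks=[-]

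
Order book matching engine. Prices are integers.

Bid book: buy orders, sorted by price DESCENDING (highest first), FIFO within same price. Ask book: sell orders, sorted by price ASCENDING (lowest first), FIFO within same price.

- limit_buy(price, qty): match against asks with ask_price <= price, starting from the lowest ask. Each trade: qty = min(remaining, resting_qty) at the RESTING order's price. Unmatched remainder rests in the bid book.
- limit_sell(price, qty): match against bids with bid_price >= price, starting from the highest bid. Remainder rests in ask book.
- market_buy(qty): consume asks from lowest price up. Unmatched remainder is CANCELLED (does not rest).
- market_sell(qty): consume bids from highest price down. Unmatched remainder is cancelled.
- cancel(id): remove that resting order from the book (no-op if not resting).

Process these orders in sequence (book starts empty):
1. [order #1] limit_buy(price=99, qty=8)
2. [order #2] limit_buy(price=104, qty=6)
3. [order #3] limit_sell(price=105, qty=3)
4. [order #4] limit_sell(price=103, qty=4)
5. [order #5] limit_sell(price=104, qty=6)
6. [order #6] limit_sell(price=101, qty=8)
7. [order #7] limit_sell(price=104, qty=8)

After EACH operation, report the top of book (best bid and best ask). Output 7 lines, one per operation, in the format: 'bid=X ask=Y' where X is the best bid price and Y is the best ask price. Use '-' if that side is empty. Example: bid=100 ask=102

Answer: bid=99 ask=-
bid=104 ask=-
bid=104 ask=105
bid=104 ask=105
bid=99 ask=104
bid=99 ask=101
bid=99 ask=101

Derivation:
After op 1 [order #1] limit_buy(price=99, qty=8): fills=none; bids=[#1:8@99] asks=[-]
After op 2 [order #2] limit_buy(price=104, qty=6): fills=none; bids=[#2:6@104 #1:8@99] asks=[-]
After op 3 [order #3] limit_sell(price=105, qty=3): fills=none; bids=[#2:6@104 #1:8@99] asks=[#3:3@105]
After op 4 [order #4] limit_sell(price=103, qty=4): fills=#2x#4:4@104; bids=[#2:2@104 #1:8@99] asks=[#3:3@105]
After op 5 [order #5] limit_sell(price=104, qty=6): fills=#2x#5:2@104; bids=[#1:8@99] asks=[#5:4@104 #3:3@105]
After op 6 [order #6] limit_sell(price=101, qty=8): fills=none; bids=[#1:8@99] asks=[#6:8@101 #5:4@104 #3:3@105]
After op 7 [order #7] limit_sell(price=104, qty=8): fills=none; bids=[#1:8@99] asks=[#6:8@101 #5:4@104 #7:8@104 #3:3@105]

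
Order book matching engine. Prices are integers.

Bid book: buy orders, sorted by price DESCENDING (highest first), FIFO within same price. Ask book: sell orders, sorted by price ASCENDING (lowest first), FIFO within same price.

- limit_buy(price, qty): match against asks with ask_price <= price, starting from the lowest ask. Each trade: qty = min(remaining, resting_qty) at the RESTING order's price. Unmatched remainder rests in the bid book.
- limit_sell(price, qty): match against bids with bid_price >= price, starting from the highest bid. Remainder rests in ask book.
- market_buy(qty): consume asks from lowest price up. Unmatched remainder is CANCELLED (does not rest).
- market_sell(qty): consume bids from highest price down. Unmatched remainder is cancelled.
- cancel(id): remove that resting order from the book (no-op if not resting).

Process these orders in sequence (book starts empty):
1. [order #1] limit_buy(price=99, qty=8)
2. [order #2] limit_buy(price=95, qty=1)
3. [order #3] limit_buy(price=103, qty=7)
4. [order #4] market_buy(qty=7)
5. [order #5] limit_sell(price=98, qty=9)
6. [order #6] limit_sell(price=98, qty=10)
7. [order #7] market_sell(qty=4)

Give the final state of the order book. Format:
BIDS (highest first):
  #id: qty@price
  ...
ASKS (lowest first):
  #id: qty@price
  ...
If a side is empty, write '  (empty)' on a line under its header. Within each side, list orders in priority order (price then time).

Answer: BIDS (highest first):
  (empty)
ASKS (lowest first):
  #6: 4@98

Derivation:
After op 1 [order #1] limit_buy(price=99, qty=8): fills=none; bids=[#1:8@99] asks=[-]
After op 2 [order #2] limit_buy(price=95, qty=1): fills=none; bids=[#1:8@99 #2:1@95] asks=[-]
After op 3 [order #3] limit_buy(price=103, qty=7): fills=none; bids=[#3:7@103 #1:8@99 #2:1@95] asks=[-]
After op 4 [order #4] market_buy(qty=7): fills=none; bids=[#3:7@103 #1:8@99 #2:1@95] asks=[-]
After op 5 [order #5] limit_sell(price=98, qty=9): fills=#3x#5:7@103 #1x#5:2@99; bids=[#1:6@99 #2:1@95] asks=[-]
After op 6 [order #6] limit_sell(price=98, qty=10): fills=#1x#6:6@99; bids=[#2:1@95] asks=[#6:4@98]
After op 7 [order #7] market_sell(qty=4): fills=#2x#7:1@95; bids=[-] asks=[#6:4@98]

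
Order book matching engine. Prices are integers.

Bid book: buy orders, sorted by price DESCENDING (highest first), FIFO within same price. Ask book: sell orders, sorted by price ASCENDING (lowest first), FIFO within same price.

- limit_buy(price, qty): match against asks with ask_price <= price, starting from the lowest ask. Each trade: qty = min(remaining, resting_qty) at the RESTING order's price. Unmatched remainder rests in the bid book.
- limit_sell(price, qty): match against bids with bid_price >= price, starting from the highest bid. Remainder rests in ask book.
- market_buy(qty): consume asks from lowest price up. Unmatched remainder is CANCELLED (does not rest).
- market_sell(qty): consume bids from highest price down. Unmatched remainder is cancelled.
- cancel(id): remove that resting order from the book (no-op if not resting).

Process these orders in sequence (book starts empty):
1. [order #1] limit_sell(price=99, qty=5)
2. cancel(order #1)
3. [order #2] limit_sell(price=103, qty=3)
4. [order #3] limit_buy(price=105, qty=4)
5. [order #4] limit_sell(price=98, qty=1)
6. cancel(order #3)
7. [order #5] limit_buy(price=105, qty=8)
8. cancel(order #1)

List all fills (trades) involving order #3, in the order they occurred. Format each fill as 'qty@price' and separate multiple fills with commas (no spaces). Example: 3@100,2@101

After op 1 [order #1] limit_sell(price=99, qty=5): fills=none; bids=[-] asks=[#1:5@99]
After op 2 cancel(order #1): fills=none; bids=[-] asks=[-]
After op 3 [order #2] limit_sell(price=103, qty=3): fills=none; bids=[-] asks=[#2:3@103]
After op 4 [order #3] limit_buy(price=105, qty=4): fills=#3x#2:3@103; bids=[#3:1@105] asks=[-]
After op 5 [order #4] limit_sell(price=98, qty=1): fills=#3x#4:1@105; bids=[-] asks=[-]
After op 6 cancel(order #3): fills=none; bids=[-] asks=[-]
After op 7 [order #5] limit_buy(price=105, qty=8): fills=none; bids=[#5:8@105] asks=[-]
After op 8 cancel(order #1): fills=none; bids=[#5:8@105] asks=[-]

Answer: 3@103,1@105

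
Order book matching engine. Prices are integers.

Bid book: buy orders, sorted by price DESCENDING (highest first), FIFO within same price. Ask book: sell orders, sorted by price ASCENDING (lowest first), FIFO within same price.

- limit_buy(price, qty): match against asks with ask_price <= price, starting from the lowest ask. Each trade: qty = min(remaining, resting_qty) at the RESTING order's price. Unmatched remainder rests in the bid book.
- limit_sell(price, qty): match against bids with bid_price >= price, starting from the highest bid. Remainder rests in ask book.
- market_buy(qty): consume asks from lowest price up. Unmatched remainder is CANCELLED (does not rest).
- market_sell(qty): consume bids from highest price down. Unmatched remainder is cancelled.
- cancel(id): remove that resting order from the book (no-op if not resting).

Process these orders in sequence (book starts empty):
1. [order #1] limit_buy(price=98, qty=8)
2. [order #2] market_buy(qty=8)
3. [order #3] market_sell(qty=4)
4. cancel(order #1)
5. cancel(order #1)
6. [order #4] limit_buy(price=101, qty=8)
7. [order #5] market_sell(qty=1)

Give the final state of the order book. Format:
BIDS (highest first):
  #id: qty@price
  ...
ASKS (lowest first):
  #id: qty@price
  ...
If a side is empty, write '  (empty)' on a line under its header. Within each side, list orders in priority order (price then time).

After op 1 [order #1] limit_buy(price=98, qty=8): fills=none; bids=[#1:8@98] asks=[-]
After op 2 [order #2] market_buy(qty=8): fills=none; bids=[#1:8@98] asks=[-]
After op 3 [order #3] market_sell(qty=4): fills=#1x#3:4@98; bids=[#1:4@98] asks=[-]
After op 4 cancel(order #1): fills=none; bids=[-] asks=[-]
After op 5 cancel(order #1): fills=none; bids=[-] asks=[-]
After op 6 [order #4] limit_buy(price=101, qty=8): fills=none; bids=[#4:8@101] asks=[-]
After op 7 [order #5] market_sell(qty=1): fills=#4x#5:1@101; bids=[#4:7@101] asks=[-]

Answer: BIDS (highest first):
  #4: 7@101
ASKS (lowest first):
  (empty)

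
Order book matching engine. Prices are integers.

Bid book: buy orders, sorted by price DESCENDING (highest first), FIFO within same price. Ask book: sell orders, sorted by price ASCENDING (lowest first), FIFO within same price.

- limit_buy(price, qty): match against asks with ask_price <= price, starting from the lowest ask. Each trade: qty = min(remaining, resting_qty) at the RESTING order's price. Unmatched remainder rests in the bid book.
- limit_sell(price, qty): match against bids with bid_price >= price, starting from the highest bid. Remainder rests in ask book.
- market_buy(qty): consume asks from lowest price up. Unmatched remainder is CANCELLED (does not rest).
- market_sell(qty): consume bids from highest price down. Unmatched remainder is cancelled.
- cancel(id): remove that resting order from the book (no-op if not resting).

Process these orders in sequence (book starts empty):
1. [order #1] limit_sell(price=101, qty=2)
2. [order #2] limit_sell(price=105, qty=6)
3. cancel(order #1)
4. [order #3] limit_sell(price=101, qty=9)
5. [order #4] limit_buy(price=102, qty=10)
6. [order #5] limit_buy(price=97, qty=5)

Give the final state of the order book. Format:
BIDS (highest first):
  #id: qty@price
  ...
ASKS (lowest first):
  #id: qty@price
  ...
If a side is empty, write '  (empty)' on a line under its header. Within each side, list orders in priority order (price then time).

Answer: BIDS (highest first):
  #4: 1@102
  #5: 5@97
ASKS (lowest first):
  #2: 6@105

Derivation:
After op 1 [order #1] limit_sell(price=101, qty=2): fills=none; bids=[-] asks=[#1:2@101]
After op 2 [order #2] limit_sell(price=105, qty=6): fills=none; bids=[-] asks=[#1:2@101 #2:6@105]
After op 3 cancel(order #1): fills=none; bids=[-] asks=[#2:6@105]
After op 4 [order #3] limit_sell(price=101, qty=9): fills=none; bids=[-] asks=[#3:9@101 #2:6@105]
After op 5 [order #4] limit_buy(price=102, qty=10): fills=#4x#3:9@101; bids=[#4:1@102] asks=[#2:6@105]
After op 6 [order #5] limit_buy(price=97, qty=5): fills=none; bids=[#4:1@102 #5:5@97] asks=[#2:6@105]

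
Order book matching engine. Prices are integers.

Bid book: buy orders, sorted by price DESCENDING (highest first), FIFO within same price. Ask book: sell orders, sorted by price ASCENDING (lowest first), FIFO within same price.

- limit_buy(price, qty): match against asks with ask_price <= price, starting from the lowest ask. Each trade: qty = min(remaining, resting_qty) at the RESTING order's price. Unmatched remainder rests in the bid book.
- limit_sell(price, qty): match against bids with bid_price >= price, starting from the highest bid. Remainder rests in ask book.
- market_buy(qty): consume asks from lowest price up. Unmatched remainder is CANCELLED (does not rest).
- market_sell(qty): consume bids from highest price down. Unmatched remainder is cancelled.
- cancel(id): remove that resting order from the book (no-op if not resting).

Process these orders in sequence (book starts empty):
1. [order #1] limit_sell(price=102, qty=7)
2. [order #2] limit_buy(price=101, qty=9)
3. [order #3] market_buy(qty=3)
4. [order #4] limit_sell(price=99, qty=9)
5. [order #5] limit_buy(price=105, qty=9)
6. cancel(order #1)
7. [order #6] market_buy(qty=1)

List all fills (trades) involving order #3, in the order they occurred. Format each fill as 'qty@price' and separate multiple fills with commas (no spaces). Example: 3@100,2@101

After op 1 [order #1] limit_sell(price=102, qty=7): fills=none; bids=[-] asks=[#1:7@102]
After op 2 [order #2] limit_buy(price=101, qty=9): fills=none; bids=[#2:9@101] asks=[#1:7@102]
After op 3 [order #3] market_buy(qty=3): fills=#3x#1:3@102; bids=[#2:9@101] asks=[#1:4@102]
After op 4 [order #4] limit_sell(price=99, qty=9): fills=#2x#4:9@101; bids=[-] asks=[#1:4@102]
After op 5 [order #5] limit_buy(price=105, qty=9): fills=#5x#1:4@102; bids=[#5:5@105] asks=[-]
After op 6 cancel(order #1): fills=none; bids=[#5:5@105] asks=[-]
After op 7 [order #6] market_buy(qty=1): fills=none; bids=[#5:5@105] asks=[-]

Answer: 3@102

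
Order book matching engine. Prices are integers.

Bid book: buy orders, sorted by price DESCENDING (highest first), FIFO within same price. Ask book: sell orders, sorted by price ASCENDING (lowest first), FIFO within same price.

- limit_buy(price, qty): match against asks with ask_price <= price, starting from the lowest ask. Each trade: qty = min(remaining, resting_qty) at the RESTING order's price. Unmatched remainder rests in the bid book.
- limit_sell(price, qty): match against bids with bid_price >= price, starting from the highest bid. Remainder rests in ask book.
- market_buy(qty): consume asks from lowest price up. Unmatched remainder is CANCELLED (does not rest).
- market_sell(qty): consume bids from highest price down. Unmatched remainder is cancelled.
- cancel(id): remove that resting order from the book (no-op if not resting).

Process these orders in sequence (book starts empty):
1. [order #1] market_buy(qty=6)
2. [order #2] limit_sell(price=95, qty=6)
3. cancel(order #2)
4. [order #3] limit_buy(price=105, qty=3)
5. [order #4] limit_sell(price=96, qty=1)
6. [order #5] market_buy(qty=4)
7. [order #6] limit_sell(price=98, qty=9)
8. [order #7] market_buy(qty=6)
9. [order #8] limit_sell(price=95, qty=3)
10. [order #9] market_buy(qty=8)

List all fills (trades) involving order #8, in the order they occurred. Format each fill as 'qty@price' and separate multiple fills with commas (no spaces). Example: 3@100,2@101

Answer: 3@95

Derivation:
After op 1 [order #1] market_buy(qty=6): fills=none; bids=[-] asks=[-]
After op 2 [order #2] limit_sell(price=95, qty=6): fills=none; bids=[-] asks=[#2:6@95]
After op 3 cancel(order #2): fills=none; bids=[-] asks=[-]
After op 4 [order #3] limit_buy(price=105, qty=3): fills=none; bids=[#3:3@105] asks=[-]
After op 5 [order #4] limit_sell(price=96, qty=1): fills=#3x#4:1@105; bids=[#3:2@105] asks=[-]
After op 6 [order #5] market_buy(qty=4): fills=none; bids=[#3:2@105] asks=[-]
After op 7 [order #6] limit_sell(price=98, qty=9): fills=#3x#6:2@105; bids=[-] asks=[#6:7@98]
After op 8 [order #7] market_buy(qty=6): fills=#7x#6:6@98; bids=[-] asks=[#6:1@98]
After op 9 [order #8] limit_sell(price=95, qty=3): fills=none; bids=[-] asks=[#8:3@95 #6:1@98]
After op 10 [order #9] market_buy(qty=8): fills=#9x#8:3@95 #9x#6:1@98; bids=[-] asks=[-]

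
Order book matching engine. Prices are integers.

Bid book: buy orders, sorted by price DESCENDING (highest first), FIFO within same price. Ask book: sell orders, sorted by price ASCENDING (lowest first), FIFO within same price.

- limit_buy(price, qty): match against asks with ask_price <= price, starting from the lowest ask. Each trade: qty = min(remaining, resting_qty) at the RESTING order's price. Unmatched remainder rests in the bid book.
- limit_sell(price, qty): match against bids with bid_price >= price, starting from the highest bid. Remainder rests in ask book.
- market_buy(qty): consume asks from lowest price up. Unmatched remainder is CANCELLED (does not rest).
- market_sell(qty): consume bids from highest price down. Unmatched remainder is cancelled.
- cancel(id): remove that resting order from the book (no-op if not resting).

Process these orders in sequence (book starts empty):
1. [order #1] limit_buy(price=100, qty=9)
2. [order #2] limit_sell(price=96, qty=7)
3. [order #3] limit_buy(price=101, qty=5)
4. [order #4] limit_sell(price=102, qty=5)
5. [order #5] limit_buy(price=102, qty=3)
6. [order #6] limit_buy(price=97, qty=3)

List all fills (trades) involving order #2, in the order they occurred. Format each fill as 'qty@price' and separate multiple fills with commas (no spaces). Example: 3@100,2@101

After op 1 [order #1] limit_buy(price=100, qty=9): fills=none; bids=[#1:9@100] asks=[-]
After op 2 [order #2] limit_sell(price=96, qty=7): fills=#1x#2:7@100; bids=[#1:2@100] asks=[-]
After op 3 [order #3] limit_buy(price=101, qty=5): fills=none; bids=[#3:5@101 #1:2@100] asks=[-]
After op 4 [order #4] limit_sell(price=102, qty=5): fills=none; bids=[#3:5@101 #1:2@100] asks=[#4:5@102]
After op 5 [order #5] limit_buy(price=102, qty=3): fills=#5x#4:3@102; bids=[#3:5@101 #1:2@100] asks=[#4:2@102]
After op 6 [order #6] limit_buy(price=97, qty=3): fills=none; bids=[#3:5@101 #1:2@100 #6:3@97] asks=[#4:2@102]

Answer: 7@100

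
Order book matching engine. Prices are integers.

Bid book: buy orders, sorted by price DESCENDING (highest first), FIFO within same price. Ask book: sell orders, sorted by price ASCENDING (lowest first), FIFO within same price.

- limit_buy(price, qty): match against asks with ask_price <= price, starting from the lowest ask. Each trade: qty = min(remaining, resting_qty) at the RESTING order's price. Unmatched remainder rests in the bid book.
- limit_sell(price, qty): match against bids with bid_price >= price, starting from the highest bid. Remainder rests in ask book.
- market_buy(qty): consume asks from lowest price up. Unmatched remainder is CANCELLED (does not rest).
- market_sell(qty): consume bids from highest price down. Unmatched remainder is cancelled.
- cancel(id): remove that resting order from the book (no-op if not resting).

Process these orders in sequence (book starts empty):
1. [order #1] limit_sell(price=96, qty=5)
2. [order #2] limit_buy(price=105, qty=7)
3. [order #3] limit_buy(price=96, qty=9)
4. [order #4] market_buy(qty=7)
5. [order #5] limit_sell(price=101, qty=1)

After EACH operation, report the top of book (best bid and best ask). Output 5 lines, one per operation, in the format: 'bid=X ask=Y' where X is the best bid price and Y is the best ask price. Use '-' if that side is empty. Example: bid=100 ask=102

After op 1 [order #1] limit_sell(price=96, qty=5): fills=none; bids=[-] asks=[#1:5@96]
After op 2 [order #2] limit_buy(price=105, qty=7): fills=#2x#1:5@96; bids=[#2:2@105] asks=[-]
After op 3 [order #3] limit_buy(price=96, qty=9): fills=none; bids=[#2:2@105 #3:9@96] asks=[-]
After op 4 [order #4] market_buy(qty=7): fills=none; bids=[#2:2@105 #3:9@96] asks=[-]
After op 5 [order #5] limit_sell(price=101, qty=1): fills=#2x#5:1@105; bids=[#2:1@105 #3:9@96] asks=[-]

Answer: bid=- ask=96
bid=105 ask=-
bid=105 ask=-
bid=105 ask=-
bid=105 ask=-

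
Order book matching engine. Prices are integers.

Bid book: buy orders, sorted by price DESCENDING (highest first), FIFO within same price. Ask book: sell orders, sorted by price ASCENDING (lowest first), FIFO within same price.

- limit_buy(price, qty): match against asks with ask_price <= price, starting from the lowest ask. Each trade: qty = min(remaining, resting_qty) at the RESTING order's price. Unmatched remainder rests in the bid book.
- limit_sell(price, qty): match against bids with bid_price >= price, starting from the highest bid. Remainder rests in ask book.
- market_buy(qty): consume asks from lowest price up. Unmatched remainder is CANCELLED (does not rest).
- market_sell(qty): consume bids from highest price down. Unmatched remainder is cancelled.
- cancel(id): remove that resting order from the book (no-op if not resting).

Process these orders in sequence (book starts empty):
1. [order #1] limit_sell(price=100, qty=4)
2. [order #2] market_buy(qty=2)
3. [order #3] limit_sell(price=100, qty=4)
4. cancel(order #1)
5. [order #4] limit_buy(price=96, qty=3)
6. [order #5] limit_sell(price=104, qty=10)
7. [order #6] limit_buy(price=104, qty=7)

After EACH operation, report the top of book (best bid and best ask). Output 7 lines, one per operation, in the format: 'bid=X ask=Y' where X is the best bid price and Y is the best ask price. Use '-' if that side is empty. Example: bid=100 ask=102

After op 1 [order #1] limit_sell(price=100, qty=4): fills=none; bids=[-] asks=[#1:4@100]
After op 2 [order #2] market_buy(qty=2): fills=#2x#1:2@100; bids=[-] asks=[#1:2@100]
After op 3 [order #3] limit_sell(price=100, qty=4): fills=none; bids=[-] asks=[#1:2@100 #3:4@100]
After op 4 cancel(order #1): fills=none; bids=[-] asks=[#3:4@100]
After op 5 [order #4] limit_buy(price=96, qty=3): fills=none; bids=[#4:3@96] asks=[#3:4@100]
After op 6 [order #5] limit_sell(price=104, qty=10): fills=none; bids=[#4:3@96] asks=[#3:4@100 #5:10@104]
After op 7 [order #6] limit_buy(price=104, qty=7): fills=#6x#3:4@100 #6x#5:3@104; bids=[#4:3@96] asks=[#5:7@104]

Answer: bid=- ask=100
bid=- ask=100
bid=- ask=100
bid=- ask=100
bid=96 ask=100
bid=96 ask=100
bid=96 ask=104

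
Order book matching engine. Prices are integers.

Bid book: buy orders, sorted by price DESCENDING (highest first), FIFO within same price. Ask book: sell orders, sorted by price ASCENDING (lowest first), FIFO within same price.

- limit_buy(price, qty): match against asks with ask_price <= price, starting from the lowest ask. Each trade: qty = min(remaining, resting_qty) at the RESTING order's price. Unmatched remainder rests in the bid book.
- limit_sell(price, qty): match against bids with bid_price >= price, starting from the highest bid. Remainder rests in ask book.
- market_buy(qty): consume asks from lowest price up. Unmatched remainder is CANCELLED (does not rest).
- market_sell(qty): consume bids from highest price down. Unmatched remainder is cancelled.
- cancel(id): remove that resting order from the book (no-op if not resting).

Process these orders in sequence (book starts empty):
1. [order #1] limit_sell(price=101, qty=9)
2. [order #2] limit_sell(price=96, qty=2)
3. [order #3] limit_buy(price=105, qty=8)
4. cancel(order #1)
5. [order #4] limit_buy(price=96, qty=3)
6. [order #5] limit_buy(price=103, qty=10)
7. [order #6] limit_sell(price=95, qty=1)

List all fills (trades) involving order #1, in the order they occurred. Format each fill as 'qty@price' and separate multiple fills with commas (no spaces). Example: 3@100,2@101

After op 1 [order #1] limit_sell(price=101, qty=9): fills=none; bids=[-] asks=[#1:9@101]
After op 2 [order #2] limit_sell(price=96, qty=2): fills=none; bids=[-] asks=[#2:2@96 #1:9@101]
After op 3 [order #3] limit_buy(price=105, qty=8): fills=#3x#2:2@96 #3x#1:6@101; bids=[-] asks=[#1:3@101]
After op 4 cancel(order #1): fills=none; bids=[-] asks=[-]
After op 5 [order #4] limit_buy(price=96, qty=3): fills=none; bids=[#4:3@96] asks=[-]
After op 6 [order #5] limit_buy(price=103, qty=10): fills=none; bids=[#5:10@103 #4:3@96] asks=[-]
After op 7 [order #6] limit_sell(price=95, qty=1): fills=#5x#6:1@103; bids=[#5:9@103 #4:3@96] asks=[-]

Answer: 6@101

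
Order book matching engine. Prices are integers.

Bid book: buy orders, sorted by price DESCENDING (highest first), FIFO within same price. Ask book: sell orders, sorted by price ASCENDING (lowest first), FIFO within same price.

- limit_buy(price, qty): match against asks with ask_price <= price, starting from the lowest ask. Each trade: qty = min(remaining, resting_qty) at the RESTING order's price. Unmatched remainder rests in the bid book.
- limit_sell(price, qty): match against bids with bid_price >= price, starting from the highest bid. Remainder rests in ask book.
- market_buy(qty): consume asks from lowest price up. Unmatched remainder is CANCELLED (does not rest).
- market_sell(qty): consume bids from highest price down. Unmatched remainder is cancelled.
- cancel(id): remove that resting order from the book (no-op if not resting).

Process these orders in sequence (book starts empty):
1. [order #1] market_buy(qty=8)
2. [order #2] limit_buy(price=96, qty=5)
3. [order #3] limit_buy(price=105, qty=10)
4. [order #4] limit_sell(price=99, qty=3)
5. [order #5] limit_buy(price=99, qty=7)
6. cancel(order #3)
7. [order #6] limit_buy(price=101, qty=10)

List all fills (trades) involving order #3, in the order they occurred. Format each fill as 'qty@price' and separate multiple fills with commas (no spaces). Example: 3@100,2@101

Answer: 3@105

Derivation:
After op 1 [order #1] market_buy(qty=8): fills=none; bids=[-] asks=[-]
After op 2 [order #2] limit_buy(price=96, qty=5): fills=none; bids=[#2:5@96] asks=[-]
After op 3 [order #3] limit_buy(price=105, qty=10): fills=none; bids=[#3:10@105 #2:5@96] asks=[-]
After op 4 [order #4] limit_sell(price=99, qty=3): fills=#3x#4:3@105; bids=[#3:7@105 #2:5@96] asks=[-]
After op 5 [order #5] limit_buy(price=99, qty=7): fills=none; bids=[#3:7@105 #5:7@99 #2:5@96] asks=[-]
After op 6 cancel(order #3): fills=none; bids=[#5:7@99 #2:5@96] asks=[-]
After op 7 [order #6] limit_buy(price=101, qty=10): fills=none; bids=[#6:10@101 #5:7@99 #2:5@96] asks=[-]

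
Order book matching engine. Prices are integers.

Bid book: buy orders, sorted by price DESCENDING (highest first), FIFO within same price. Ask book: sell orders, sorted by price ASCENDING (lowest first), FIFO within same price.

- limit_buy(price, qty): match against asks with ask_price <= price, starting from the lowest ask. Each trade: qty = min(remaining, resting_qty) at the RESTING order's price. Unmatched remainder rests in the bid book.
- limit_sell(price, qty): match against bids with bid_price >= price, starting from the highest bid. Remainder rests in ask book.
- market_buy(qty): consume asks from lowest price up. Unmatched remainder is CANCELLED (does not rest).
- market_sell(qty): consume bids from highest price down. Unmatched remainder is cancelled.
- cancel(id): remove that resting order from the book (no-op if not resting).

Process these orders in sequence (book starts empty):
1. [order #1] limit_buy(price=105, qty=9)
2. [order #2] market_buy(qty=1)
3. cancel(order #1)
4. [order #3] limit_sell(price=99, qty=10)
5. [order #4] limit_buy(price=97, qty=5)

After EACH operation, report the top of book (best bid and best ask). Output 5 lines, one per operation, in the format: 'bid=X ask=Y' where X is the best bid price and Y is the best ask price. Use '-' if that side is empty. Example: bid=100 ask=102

Answer: bid=105 ask=-
bid=105 ask=-
bid=- ask=-
bid=- ask=99
bid=97 ask=99

Derivation:
After op 1 [order #1] limit_buy(price=105, qty=9): fills=none; bids=[#1:9@105] asks=[-]
After op 2 [order #2] market_buy(qty=1): fills=none; bids=[#1:9@105] asks=[-]
After op 3 cancel(order #1): fills=none; bids=[-] asks=[-]
After op 4 [order #3] limit_sell(price=99, qty=10): fills=none; bids=[-] asks=[#3:10@99]
After op 5 [order #4] limit_buy(price=97, qty=5): fills=none; bids=[#4:5@97] asks=[#3:10@99]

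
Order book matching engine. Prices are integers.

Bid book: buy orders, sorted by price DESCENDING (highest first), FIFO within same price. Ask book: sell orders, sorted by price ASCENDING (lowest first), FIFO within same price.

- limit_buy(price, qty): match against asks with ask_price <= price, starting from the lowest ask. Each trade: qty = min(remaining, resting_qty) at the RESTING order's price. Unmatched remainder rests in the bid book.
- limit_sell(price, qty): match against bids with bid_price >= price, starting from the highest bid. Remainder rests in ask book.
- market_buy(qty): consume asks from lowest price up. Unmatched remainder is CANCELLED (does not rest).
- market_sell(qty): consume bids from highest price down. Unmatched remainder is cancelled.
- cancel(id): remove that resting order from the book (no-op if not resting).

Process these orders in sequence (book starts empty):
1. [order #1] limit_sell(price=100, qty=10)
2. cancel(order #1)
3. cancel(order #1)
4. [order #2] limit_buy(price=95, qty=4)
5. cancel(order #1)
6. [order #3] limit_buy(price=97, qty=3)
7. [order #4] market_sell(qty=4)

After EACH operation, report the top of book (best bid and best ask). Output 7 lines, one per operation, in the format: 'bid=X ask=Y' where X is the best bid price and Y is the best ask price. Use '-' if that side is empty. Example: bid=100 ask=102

After op 1 [order #1] limit_sell(price=100, qty=10): fills=none; bids=[-] asks=[#1:10@100]
After op 2 cancel(order #1): fills=none; bids=[-] asks=[-]
After op 3 cancel(order #1): fills=none; bids=[-] asks=[-]
After op 4 [order #2] limit_buy(price=95, qty=4): fills=none; bids=[#2:4@95] asks=[-]
After op 5 cancel(order #1): fills=none; bids=[#2:4@95] asks=[-]
After op 6 [order #3] limit_buy(price=97, qty=3): fills=none; bids=[#3:3@97 #2:4@95] asks=[-]
After op 7 [order #4] market_sell(qty=4): fills=#3x#4:3@97 #2x#4:1@95; bids=[#2:3@95] asks=[-]

Answer: bid=- ask=100
bid=- ask=-
bid=- ask=-
bid=95 ask=-
bid=95 ask=-
bid=97 ask=-
bid=95 ask=-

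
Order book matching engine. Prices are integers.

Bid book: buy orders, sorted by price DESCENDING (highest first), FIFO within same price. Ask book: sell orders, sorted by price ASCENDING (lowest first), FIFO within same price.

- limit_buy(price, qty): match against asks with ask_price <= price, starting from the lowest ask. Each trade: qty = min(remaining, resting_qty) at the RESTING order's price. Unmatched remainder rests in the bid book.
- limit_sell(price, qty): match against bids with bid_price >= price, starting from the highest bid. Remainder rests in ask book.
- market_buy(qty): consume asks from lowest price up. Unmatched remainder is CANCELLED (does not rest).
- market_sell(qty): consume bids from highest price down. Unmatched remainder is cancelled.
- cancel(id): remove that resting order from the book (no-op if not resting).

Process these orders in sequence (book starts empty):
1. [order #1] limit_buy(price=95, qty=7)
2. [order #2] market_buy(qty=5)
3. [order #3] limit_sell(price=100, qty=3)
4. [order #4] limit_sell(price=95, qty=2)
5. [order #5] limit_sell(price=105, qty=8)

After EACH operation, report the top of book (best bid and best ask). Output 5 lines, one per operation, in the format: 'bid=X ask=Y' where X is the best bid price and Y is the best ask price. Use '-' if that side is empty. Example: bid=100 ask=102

After op 1 [order #1] limit_buy(price=95, qty=7): fills=none; bids=[#1:7@95] asks=[-]
After op 2 [order #2] market_buy(qty=5): fills=none; bids=[#1:7@95] asks=[-]
After op 3 [order #3] limit_sell(price=100, qty=3): fills=none; bids=[#1:7@95] asks=[#3:3@100]
After op 4 [order #4] limit_sell(price=95, qty=2): fills=#1x#4:2@95; bids=[#1:5@95] asks=[#3:3@100]
After op 5 [order #5] limit_sell(price=105, qty=8): fills=none; bids=[#1:5@95] asks=[#3:3@100 #5:8@105]

Answer: bid=95 ask=-
bid=95 ask=-
bid=95 ask=100
bid=95 ask=100
bid=95 ask=100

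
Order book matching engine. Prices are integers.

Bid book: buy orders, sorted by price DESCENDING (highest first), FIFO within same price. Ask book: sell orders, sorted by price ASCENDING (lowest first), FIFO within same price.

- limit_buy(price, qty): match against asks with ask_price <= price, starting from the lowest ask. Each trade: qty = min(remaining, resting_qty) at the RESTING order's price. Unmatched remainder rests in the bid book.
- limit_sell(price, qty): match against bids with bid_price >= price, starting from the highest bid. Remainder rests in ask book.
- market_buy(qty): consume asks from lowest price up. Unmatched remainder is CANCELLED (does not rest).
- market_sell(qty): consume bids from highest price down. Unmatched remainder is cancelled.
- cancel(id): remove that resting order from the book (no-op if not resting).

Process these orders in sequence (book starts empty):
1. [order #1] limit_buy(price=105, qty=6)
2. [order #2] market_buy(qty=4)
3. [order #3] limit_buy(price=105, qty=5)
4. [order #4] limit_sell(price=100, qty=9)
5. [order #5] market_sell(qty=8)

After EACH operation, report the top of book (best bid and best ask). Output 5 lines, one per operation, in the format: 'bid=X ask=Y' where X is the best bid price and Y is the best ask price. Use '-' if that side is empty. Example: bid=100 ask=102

After op 1 [order #1] limit_buy(price=105, qty=6): fills=none; bids=[#1:6@105] asks=[-]
After op 2 [order #2] market_buy(qty=4): fills=none; bids=[#1:6@105] asks=[-]
After op 3 [order #3] limit_buy(price=105, qty=5): fills=none; bids=[#1:6@105 #3:5@105] asks=[-]
After op 4 [order #4] limit_sell(price=100, qty=9): fills=#1x#4:6@105 #3x#4:3@105; bids=[#3:2@105] asks=[-]
After op 5 [order #5] market_sell(qty=8): fills=#3x#5:2@105; bids=[-] asks=[-]

Answer: bid=105 ask=-
bid=105 ask=-
bid=105 ask=-
bid=105 ask=-
bid=- ask=-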